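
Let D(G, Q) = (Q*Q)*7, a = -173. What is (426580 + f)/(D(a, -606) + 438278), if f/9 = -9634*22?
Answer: -740476/1504465 ≈ -0.49219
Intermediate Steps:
D(G, Q) = 7*Q**2 (D(G, Q) = Q**2*7 = 7*Q**2)
f = -1907532 (f = 9*(-9634*22) = 9*(-211948) = -1907532)
(426580 + f)/(D(a, -606) + 438278) = (426580 - 1907532)/(7*(-606)**2 + 438278) = -1480952/(7*367236 + 438278) = -1480952/(2570652 + 438278) = -1480952/3008930 = -1480952*1/3008930 = -740476/1504465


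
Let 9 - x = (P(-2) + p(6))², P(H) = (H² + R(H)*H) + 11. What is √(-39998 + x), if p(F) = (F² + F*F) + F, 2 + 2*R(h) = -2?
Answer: I*√49398 ≈ 222.26*I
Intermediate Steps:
R(h) = -2 (R(h) = -1 + (½)*(-2) = -1 - 1 = -2)
p(F) = F + 2*F² (p(F) = (F² + F²) + F = 2*F² + F = F + 2*F²)
P(H) = 11 + H² - 2*H (P(H) = (H² - 2*H) + 11 = 11 + H² - 2*H)
x = -9400 (x = 9 - ((11 + (-2)² - 2*(-2)) + 6*(1 + 2*6))² = 9 - ((11 + 4 + 4) + 6*(1 + 12))² = 9 - (19 + 6*13)² = 9 - (19 + 78)² = 9 - 1*97² = 9 - 1*9409 = 9 - 9409 = -9400)
√(-39998 + x) = √(-39998 - 9400) = √(-49398) = I*√49398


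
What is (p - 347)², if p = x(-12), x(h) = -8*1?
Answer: 126025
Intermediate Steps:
x(h) = -8
p = -8
(p - 347)² = (-8 - 347)² = (-355)² = 126025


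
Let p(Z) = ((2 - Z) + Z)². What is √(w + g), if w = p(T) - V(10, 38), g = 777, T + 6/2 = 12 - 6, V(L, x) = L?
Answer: √771 ≈ 27.767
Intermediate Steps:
T = 3 (T = -3 + (12 - 6) = -3 + 6 = 3)
p(Z) = 4 (p(Z) = 2² = 4)
w = -6 (w = 4 - 1*10 = 4 - 10 = -6)
√(w + g) = √(-6 + 777) = √771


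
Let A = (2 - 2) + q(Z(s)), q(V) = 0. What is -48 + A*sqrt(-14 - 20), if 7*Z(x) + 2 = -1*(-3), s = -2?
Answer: -48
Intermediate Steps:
Z(x) = 1/7 (Z(x) = -2/7 + (-1*(-3))/7 = -2/7 + (1/7)*3 = -2/7 + 3/7 = 1/7)
A = 0 (A = (2 - 2) + 0 = 0 + 0 = 0)
-48 + A*sqrt(-14 - 20) = -48 + 0*sqrt(-14 - 20) = -48 + 0*sqrt(-34) = -48 + 0*(I*sqrt(34)) = -48 + 0 = -48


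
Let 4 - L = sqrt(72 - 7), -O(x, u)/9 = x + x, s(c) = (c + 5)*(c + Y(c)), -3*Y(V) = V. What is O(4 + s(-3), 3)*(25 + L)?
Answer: 0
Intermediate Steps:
Y(V) = -V/3
s(c) = 2*c*(5 + c)/3 (s(c) = (c + 5)*(c - c/3) = (5 + c)*(2*c/3) = 2*c*(5 + c)/3)
O(x, u) = -18*x (O(x, u) = -9*(x + x) = -18*x)
L = 4 - sqrt(65) (L = 4 - sqrt(72 - 7) = 4 - sqrt(65) ≈ -4.0623)
O(4 + s(-3), 3)*(25 + L) = (-18*(4 + (2/3)*(-3)*(5 - 3)))*(25 + (4 - sqrt(65))) = (-18*(4 + (2/3)*(-3)*2))*(29 - sqrt(65)) = (-18*(4 - 4))*(29 - sqrt(65)) = (-18*0)*(29 - sqrt(65)) = 0*(29 - sqrt(65)) = 0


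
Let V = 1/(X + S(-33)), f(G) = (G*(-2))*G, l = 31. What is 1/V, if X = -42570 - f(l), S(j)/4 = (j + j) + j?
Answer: -41044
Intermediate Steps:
S(j) = 12*j (S(j) = 4*((j + j) + j) = 4*(2*j + j) = 4*(3*j) = 12*j)
f(G) = -2*G² (f(G) = (-2*G)*G = -2*G²)
X = -40648 (X = -42570 - (-2)*31² = -42570 - (-2)*961 = -42570 - 1*(-1922) = -42570 + 1922 = -40648)
V = -1/41044 (V = 1/(-40648 + 12*(-33)) = 1/(-40648 - 396) = 1/(-41044) = -1/41044 ≈ -2.4364e-5)
1/V = 1/(-1/41044) = -41044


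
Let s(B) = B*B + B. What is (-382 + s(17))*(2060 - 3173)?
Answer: 84588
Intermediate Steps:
s(B) = B + B**2 (s(B) = B**2 + B = B + B**2)
(-382 + s(17))*(2060 - 3173) = (-382 + 17*(1 + 17))*(2060 - 3173) = (-382 + 17*18)*(-1113) = (-382 + 306)*(-1113) = -76*(-1113) = 84588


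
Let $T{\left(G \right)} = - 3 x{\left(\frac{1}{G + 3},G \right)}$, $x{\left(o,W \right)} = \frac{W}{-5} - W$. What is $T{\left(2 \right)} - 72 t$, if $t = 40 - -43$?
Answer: $- \frac{29844}{5} \approx -5968.8$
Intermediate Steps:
$x{\left(o,W \right)} = - \frac{6 W}{5}$ ($x{\left(o,W \right)} = W \left(- \frac{1}{5}\right) - W = - \frac{W}{5} - W = - \frac{6 W}{5}$)
$T{\left(G \right)} = \frac{18 G}{5}$ ($T{\left(G \right)} = - 3 \left(- \frac{6 G}{5}\right) = \frac{18 G}{5}$)
$t = 83$ ($t = 40 + 43 = 83$)
$T{\left(2 \right)} - 72 t = \frac{18}{5} \cdot 2 - 5976 = \frac{36}{5} - 5976 = - \frac{29844}{5}$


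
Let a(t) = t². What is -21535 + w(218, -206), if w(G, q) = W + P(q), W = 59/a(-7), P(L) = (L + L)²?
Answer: 7262300/49 ≈ 1.4821e+5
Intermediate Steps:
P(L) = 4*L² (P(L) = (2*L)² = 4*L²)
W = 59/49 (W = 59/((-7)²) = 59/49 ≈ 1.2041)
w(G, q) = 59/49 + 4*q²
-21535 + w(218, -206) = -21535 + (59/49 + 4*(-206)²) = -21535 + (59/49 + 4*42436) = -21535 + (59/49 + 169744) = -21535 + 8317515/49 = 7262300/49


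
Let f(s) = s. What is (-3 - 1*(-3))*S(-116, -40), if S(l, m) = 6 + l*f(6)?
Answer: 0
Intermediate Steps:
S(l, m) = 6 + 6*l (S(l, m) = 6 + l*6 = 6 + 6*l)
(-3 - 1*(-3))*S(-116, -40) = (-3 - 1*(-3))*(6 + 6*(-116)) = (-3 + 3)*(6 - 696) = 0*(-690) = 0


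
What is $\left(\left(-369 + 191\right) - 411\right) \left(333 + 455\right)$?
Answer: $-464132$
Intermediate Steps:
$\left(\left(-369 + 191\right) - 411\right) \left(333 + 455\right) = \left(-178 - 411\right) 788 = \left(-589\right) 788 = -464132$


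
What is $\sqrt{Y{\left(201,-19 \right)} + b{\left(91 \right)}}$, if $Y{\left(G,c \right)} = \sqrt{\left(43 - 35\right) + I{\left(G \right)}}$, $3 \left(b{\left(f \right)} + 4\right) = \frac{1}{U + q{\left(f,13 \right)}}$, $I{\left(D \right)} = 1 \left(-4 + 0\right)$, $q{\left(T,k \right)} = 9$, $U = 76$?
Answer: $\frac{i \sqrt{129795}}{255} \approx 1.4128 i$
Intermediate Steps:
$I{\left(D \right)} = -4$ ($I{\left(D \right)} = 1 \left(-4\right) = -4$)
$b{\left(f \right)} = - \frac{1019}{255}$ ($b{\left(f \right)} = -4 + \frac{1}{3 \left(76 + 9\right)} = -4 + \frac{1}{3 \cdot 85} = -4 + \frac{1}{3} \cdot \frac{1}{85} = -4 + \frac{1}{255} = - \frac{1019}{255}$)
$Y{\left(G,c \right)} = 2$ ($Y{\left(G,c \right)} = \sqrt{\left(43 - 35\right) - 4} = \sqrt{8 - 4} = \sqrt{4} = 2$)
$\sqrt{Y{\left(201,-19 \right)} + b{\left(91 \right)}} = \sqrt{2 - \frac{1019}{255}} = \sqrt{- \frac{509}{255}} = \frac{i \sqrt{129795}}{255}$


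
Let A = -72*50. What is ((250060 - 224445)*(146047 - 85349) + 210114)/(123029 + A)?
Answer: 1554989384/119429 ≈ 13020.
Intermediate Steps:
A = -3600
((250060 - 224445)*(146047 - 85349) + 210114)/(123029 + A) = ((250060 - 224445)*(146047 - 85349) + 210114)/(123029 - 3600) = (25615*60698 + 210114)/119429 = (1554779270 + 210114)*(1/119429) = 1554989384*(1/119429) = 1554989384/119429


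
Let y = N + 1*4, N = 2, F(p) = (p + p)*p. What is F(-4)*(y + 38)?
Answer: 1408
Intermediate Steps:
F(p) = 2*p² (F(p) = (2*p)*p = 2*p²)
y = 6 (y = 2 + 1*4 = 2 + 4 = 6)
F(-4)*(y + 38) = (2*(-4)²)*(6 + 38) = (2*16)*44 = 32*44 = 1408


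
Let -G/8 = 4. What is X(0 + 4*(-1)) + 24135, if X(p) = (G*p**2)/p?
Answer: 24263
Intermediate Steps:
G = -32 (G = -8*4 = -32)
X(p) = -32*p (X(p) = (-32*p**2)/p = -32*p)
X(0 + 4*(-1)) + 24135 = -32*(0 + 4*(-1)) + 24135 = -32*(0 - 4) + 24135 = -32*(-4) + 24135 = 128 + 24135 = 24263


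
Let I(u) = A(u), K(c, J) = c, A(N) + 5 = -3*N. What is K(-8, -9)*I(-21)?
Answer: -464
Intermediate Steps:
A(N) = -5 - 3*N
I(u) = -5 - 3*u
K(-8, -9)*I(-21) = -8*(-5 - 3*(-21)) = -8*(-5 + 63) = -8*58 = -464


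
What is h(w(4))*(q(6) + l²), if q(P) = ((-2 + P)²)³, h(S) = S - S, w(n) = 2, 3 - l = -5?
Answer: 0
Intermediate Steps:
l = 8 (l = 3 - 1*(-5) = 3 + 5 = 8)
h(S) = 0
q(P) = (-2 + P)⁶
h(w(4))*(q(6) + l²) = 0*((-2 + 6)⁶ + 8²) = 0*(4⁶ + 64) = 0*(4096 + 64) = 0*4160 = 0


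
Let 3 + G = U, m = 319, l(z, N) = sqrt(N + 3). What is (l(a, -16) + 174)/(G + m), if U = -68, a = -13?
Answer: 87/124 + I*sqrt(13)/248 ≈ 0.70161 + 0.014539*I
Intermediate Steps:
l(z, N) = sqrt(3 + N)
G = -71 (G = -3 - 68 = -71)
(l(a, -16) + 174)/(G + m) = (sqrt(3 - 16) + 174)/(-71 + 319) = (sqrt(-13) + 174)/248 = (I*sqrt(13) + 174)*(1/248) = (174 + I*sqrt(13))*(1/248) = 87/124 + I*sqrt(13)/248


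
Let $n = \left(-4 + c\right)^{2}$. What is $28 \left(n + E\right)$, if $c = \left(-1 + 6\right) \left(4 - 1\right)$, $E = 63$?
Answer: $5152$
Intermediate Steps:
$c = 15$ ($c = 5 \cdot 3 = 15$)
$n = 121$ ($n = \left(-4 + 15\right)^{2} = 11^{2} = 121$)
$28 \left(n + E\right) = 28 \left(121 + 63\right) = 28 \cdot 184 = 5152$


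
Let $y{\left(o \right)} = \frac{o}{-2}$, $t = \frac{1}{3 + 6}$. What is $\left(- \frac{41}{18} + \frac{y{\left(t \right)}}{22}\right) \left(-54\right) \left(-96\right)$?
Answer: $- \frac{130032}{11} \approx -11821.0$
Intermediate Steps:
$t = \frac{1}{9} \approx 0.11111$
$y{\left(o \right)} = - \frac{o}{2}$ ($y{\left(o \right)} = o \left(- \frac{1}{2}\right) = - \frac{o}{2}$)
$\left(- \frac{41}{18} + \frac{y{\left(t \right)}}{22}\right) \left(-54\right) \left(-96\right) = \left(- \frac{41}{18} + \frac{\left(- \frac{1}{2}\right) \frac{1}{9}}{22}\right) \left(-54\right) \left(-96\right) = \left(\left(-41\right) \frac{1}{18} - \frac{1}{396}\right) \left(-54\right) \left(-96\right) = \left(- \frac{41}{18} - \frac{1}{396}\right) \left(-54\right) \left(-96\right) = \left(- \frac{301}{132}\right) \left(-54\right) \left(-96\right) = \frac{2709}{22} \left(-96\right) = - \frac{130032}{11}$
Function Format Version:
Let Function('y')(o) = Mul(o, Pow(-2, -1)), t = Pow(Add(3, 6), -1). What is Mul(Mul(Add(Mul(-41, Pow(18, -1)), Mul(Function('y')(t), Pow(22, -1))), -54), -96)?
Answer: Rational(-130032, 11) ≈ -11821.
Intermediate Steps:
t = Rational(1, 9) (t = Pow(9, -1) = Rational(1, 9) ≈ 0.11111)
Function('y')(o) = Mul(Rational(-1, 2), o) (Function('y')(o) = Mul(o, Rational(-1, 2)) = Mul(Rational(-1, 2), o))
Mul(Mul(Add(Mul(-41, Pow(18, -1)), Mul(Function('y')(t), Pow(22, -1))), -54), -96) = Mul(Mul(Add(Mul(-41, Pow(18, -1)), Mul(Mul(Rational(-1, 2), Rational(1, 9)), Pow(22, -1))), -54), -96) = Mul(Mul(Add(Mul(-41, Rational(1, 18)), Mul(Rational(-1, 18), Rational(1, 22))), -54), -96) = Mul(Mul(Add(Rational(-41, 18), Rational(-1, 396)), -54), -96) = Mul(Mul(Rational(-301, 132), -54), -96) = Mul(Rational(2709, 22), -96) = Rational(-130032, 11)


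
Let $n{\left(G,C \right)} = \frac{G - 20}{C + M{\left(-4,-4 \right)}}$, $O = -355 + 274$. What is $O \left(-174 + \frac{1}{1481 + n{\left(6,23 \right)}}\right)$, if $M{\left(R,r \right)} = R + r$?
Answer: $\frac{312899679}{22201} \approx 14094.0$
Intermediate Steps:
$O = -81$
$n{\left(G,C \right)} = \frac{-20 + G}{-8 + C}$ ($n{\left(G,C \right)} = \frac{G - 20}{C - 8} = \frac{-20 + G}{C - 8} = \frac{-20 + G}{-8 + C}$)
$O \left(-174 + \frac{1}{1481 + n{\left(6,23 \right)}}\right) = - 81 \left(-174 + \frac{1}{1481 + \frac{-20 + 6}{-8 + 23}}\right) = - 81 \left(-174 + \frac{1}{1481 + \frac{1}{15} \left(-14\right)}\right) = - 81 \left(-174 + \frac{1}{1481 - \frac{14}{15}}\right) = - 81 \left(-174 + \frac{1}{\frac{22201}{15}}\right) = - 81 \left(-174 + \frac{15}{22201}\right) = \left(-81\right) \left(- \frac{3862959}{22201}\right) = \frac{312899679}{22201}$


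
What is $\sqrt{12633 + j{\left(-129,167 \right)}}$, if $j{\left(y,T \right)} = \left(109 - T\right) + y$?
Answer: $7 \sqrt{254} \approx 111.56$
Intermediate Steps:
$j{\left(y,T \right)} = 109 + y - T$
$\sqrt{12633 + j{\left(-129,167 \right)}} = \sqrt{12633 - 187} = \sqrt{12446} = 7 \sqrt{254}$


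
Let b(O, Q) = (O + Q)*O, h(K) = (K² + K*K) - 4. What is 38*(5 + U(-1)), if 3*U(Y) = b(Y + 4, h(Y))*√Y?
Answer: 190 + 38*I ≈ 190.0 + 38.0*I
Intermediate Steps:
h(K) = -4 + 2*K² (h(K) = (K² + K²) - 4 = 2*K² - 4 = -4 + 2*K²)
b(O, Q) = O*(O + Q)
U(Y) = √Y*(4 + Y)*(Y + 2*Y²)/3 (U(Y) = (((Y + 4)*((Y + 4) + (-4 + 2*Y²)))*√Y)/3 = (((4 + Y)*((4 + Y) + (-4 + 2*Y²)))*√Y)/3 = (((4 + Y)*(Y + 2*Y²))*√Y)/3 = (√Y*(4 + Y)*(Y + 2*Y²))/3 = √Y*(4 + Y)*(Y + 2*Y²)/3)
38*(5 + U(-1)) = 38*(5 + (-1)^(3/2)*(1 + 2*(-1))*(4 - 1)/3) = 38*(5 + (⅓)*(-I)*(1 - 2)*3) = 38*(5 + (⅓)*(-I)*(-1)*3) = 38*(5 + I) = 190 + 38*I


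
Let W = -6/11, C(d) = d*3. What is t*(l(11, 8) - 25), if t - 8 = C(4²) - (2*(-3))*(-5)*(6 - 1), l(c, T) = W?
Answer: 26414/11 ≈ 2401.3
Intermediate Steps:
C(d) = 3*d
W = -6/11 (W = -6*1/11 = -6/11 ≈ -0.54545)
l(c, T) = -6/11
t = -94 (t = 8 + (3*4² - (2*(-3))*(-5)*(6 - 1)) = 8 + (3*16 - (-6*(-5))*5) = 8 + (48 - 30*5) = 8 + (48 - 1*150) = 8 + (48 - 150) = 8 - 102 = -94)
t*(l(11, 8) - 25) = -94*(-6/11 - 25) = -94*(-281/11) = 26414/11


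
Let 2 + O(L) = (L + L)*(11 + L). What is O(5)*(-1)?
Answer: -158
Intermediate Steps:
O(L) = -2 + 2*L*(11 + L) (O(L) = -2 + (L + L)*(11 + L) = -2 + (2*L)*(11 + L) = -2 + 2*L*(11 + L))
O(5)*(-1) = (-2 + 2*5**2 + 22*5)*(-1) = (-2 + 2*25 + 110)*(-1) = (-2 + 50 + 110)*(-1) = 158*(-1) = -158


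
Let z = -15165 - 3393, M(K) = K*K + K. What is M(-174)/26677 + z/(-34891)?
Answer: 41766504/25156411 ≈ 1.6603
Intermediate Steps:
M(K) = K + K**2 (M(K) = K**2 + K = K + K**2)
z = -18558
M(-174)/26677 + z/(-34891) = -174*(1 - 174)/26677 - 18558/(-34891) = -174*(-173)*(1/26677) - 18558*(-1/34891) = 30102*(1/26677) + 18558/34891 = 30102/26677 + 18558/34891 = 41766504/25156411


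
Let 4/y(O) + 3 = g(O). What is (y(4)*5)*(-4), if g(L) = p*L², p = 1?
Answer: -80/13 ≈ -6.1538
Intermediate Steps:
g(L) = L² (g(L) = 1*L² = L²)
y(O) = 4/(-3 + O²)
(y(4)*5)*(-4) = ((4/(-3 + 4²))*5)*(-4) = ((4/(-3 + 16))*5)*(-4) = ((4/13)*5)*(-4) = (20/13)*(-4) = -80/13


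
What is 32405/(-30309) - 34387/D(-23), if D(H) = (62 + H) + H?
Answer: -1042754063/484944 ≈ -2150.3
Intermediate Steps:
D(H) = 62 + 2*H
32405/(-30309) - 34387/D(-23) = 32405/(-30309) - 34387/(62 + 2*(-23)) = 32405*(-1/30309) - 34387/(62 - 46) = -32405/30309 - 34387/16 = -1042754063/484944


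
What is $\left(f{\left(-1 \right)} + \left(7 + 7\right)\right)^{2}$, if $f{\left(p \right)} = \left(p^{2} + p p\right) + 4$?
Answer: $400$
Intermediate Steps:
$f{\left(p \right)} = 4 + 2 p^{2}$ ($f{\left(p \right)} = \left(p^{2} + p^{2}\right) + 4 = 2 p^{2} + 4 = 4 + 2 p^{2}$)
$\left(f{\left(-1 \right)} + \left(7 + 7\right)\right)^{2} = \left(\left(4 + 2 \left(-1\right)^{2}\right) + \left(7 + 7\right)\right)^{2} = \left(\left(4 + 2 \cdot 1\right) + 14\right)^{2} = \left(\left(4 + 2\right) + 14\right)^{2} = \left(6 + 14\right)^{2} = 20^{2} = 400$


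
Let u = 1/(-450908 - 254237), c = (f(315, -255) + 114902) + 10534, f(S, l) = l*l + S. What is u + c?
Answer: 134524742519/705145 ≈ 1.9078e+5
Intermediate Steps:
f(S, l) = S + l² (f(S, l) = l² + S = S + l²)
c = 190776 (c = ((315 + (-255)²) + 114902) + 10534 = ((315 + 65025) + 114902) + 10534 = (65340 + 114902) + 10534 = 180242 + 10534 = 190776)
u = -1/705145 (u = 1/(-705145) = -1/705145 ≈ -1.4181e-6)
u + c = -1/705145 + 190776 = 134524742519/705145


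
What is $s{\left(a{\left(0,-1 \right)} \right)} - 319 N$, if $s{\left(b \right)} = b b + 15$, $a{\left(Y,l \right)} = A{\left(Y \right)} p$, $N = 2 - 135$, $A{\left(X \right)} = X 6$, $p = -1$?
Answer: $42442$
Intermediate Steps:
$A{\left(X \right)} = 6 X$
$N = -133$ ($N = 2 - 135 = -133$)
$a{\left(Y,l \right)} = - 6 Y$ ($a{\left(Y,l \right)} = 6 Y \left(-1\right) = - 6 Y$)
$s{\left(b \right)} = 15 + b^{2}$ ($s{\left(b \right)} = b^{2} + 15 = 15 + b^{2}$)
$s{\left(a{\left(0,-1 \right)} \right)} - 319 N = \left(15 + \left(\left(-6\right) 0\right)^{2}\right) - -42427 = \left(15 + 0^{2}\right) + 42427 = \left(15 + 0\right) + 42427 = 15 + 42427 = 42442$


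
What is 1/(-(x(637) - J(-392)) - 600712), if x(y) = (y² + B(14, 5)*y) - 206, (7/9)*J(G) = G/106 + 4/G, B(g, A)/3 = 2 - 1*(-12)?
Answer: -36358/37559041731 ≈ -9.6802e-7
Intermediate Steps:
B(g, A) = 42 (B(g, A) = 3*(2 - 1*(-12)) = 3*(2 + 12) = 3*14 = 42)
J(G) = 9*G/742 + 36/(7*G) (J(G) = 9*(G/106 + 4/G)/7 = 9*(4/G + G/106)/7 = 9*G/742 + 36/(7*G))
x(y) = -206 + y² + 42*y (x(y) = (y² + 42*y) - 206 = -206 + y² + 42*y)
1/(-(x(637) - J(-392)) - 600712) = 1/(-((-206 + 637² + 42*637) - 9*(424 + (-392)²)/(742*(-392))) - 600712) = 1/(-((-206 + 405769 + 26754) - 9*(-1)*(424 + 153664)/(742*392)) - 600712) = 1/(-(432317 - 9*(-1)*154088/(742*392)) - 600712) = 1/(-(432317 - 1*(-173349/36358)) - 600712) = 1/(-(432317 + 173349/36358) - 600712) = 1/(-1*15718354835/36358 - 600712) = 1/(-15718354835/36358 - 600712) = 1/(-37559041731/36358) = -36358/37559041731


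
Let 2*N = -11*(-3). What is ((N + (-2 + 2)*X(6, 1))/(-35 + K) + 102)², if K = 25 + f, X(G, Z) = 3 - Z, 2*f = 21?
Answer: 18225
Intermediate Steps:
f = 21/2 (f = (½)*21 = 21/2 ≈ 10.500)
K = 71/2 (K = 25 + 21/2 = 71/2 ≈ 35.500)
N = 33/2 (N = (-11*(-3))/2 = (½)*33 = 33/2 ≈ 16.500)
((N + (-2 + 2)*X(6, 1))/(-35 + K) + 102)² = ((33/2 + (-2 + 2)*(3 - 1*1))/(-35 + 71/2) + 102)² = ((33/2 + 0*(3 - 1))/(½) + 102)² = ((33/2 + 0*2)*2 + 102)² = ((33/2 + 0)*2 + 102)² = ((33/2)*2 + 102)² = (33 + 102)² = 135² = 18225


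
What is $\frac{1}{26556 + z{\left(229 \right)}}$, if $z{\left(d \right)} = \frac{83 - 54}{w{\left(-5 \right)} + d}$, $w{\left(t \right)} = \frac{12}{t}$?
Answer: $\frac{1133}{30088093} \approx 3.7656 \cdot 10^{-5}$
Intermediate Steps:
$z{\left(d \right)} = \frac{29}{- \frac{12}{5} + d}$ ($z{\left(d \right)} = \frac{83 - 54}{\frac{12}{-5} + d} = \frac{29}{12 \left(- \frac{1}{5}\right) + d} = \frac{29}{- \frac{12}{5} + d}$)
$\frac{1}{26556 + z{\left(229 \right)}} = \frac{1}{26556 + \frac{145}{-12 + 5 \cdot 229}} = \frac{1}{26556 + \frac{145}{-12 + 1145}} = \frac{1}{26556 + \frac{145}{1133}} = \frac{1}{\frac{30088093}{1133}} = \frac{1133}{30088093}$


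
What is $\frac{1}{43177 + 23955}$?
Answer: $\frac{1}{67132} \approx 1.4896 \cdot 10^{-5}$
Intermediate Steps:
$\frac{1}{43177 + 23955} = \frac{1}{67132}$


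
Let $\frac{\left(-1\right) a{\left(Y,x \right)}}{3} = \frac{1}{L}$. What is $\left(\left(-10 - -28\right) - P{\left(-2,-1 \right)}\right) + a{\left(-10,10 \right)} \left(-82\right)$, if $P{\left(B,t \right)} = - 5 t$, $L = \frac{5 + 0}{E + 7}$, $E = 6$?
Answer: $\frac{3263}{5} \approx 652.6$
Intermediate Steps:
$L = \frac{5}{13}$ ($L = \frac{5 + 0}{6 + 7} = \frac{5}{13} \approx 0.38462$)
$a{\left(Y,x \right)} = - \frac{39}{5}$ ($a{\left(Y,x \right)} = - \frac{3}{\frac{5}{13}} = \left(-3\right) \frac{13}{5} = - \frac{39}{5}$)
$\left(\left(-10 - -28\right) - P{\left(-2,-1 \right)}\right) + a{\left(-10,10 \right)} \left(-82\right) = \left(\left(-10 - -28\right) - \left(-5\right) \left(-1\right)\right) - - \frac{3198}{5} = \left(\left(-10 + 28\right) - 5\right) + \frac{3198}{5} = \left(18 - 5\right) + \frac{3198}{5} = 13 + \frac{3198}{5} = \frac{3263}{5}$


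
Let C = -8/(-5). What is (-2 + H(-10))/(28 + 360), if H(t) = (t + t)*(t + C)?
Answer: 83/194 ≈ 0.42783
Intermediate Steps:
C = 8/5 (C = -8*(-⅕) = 8/5 ≈ 1.6000)
H(t) = 2*t*(8/5 + t) (H(t) = (t + t)*(t + 8/5) = (2*t)*(8/5 + t) = 2*t*(8/5 + t))
(-2 + H(-10))/(28 + 360) = (-2 + (⅖)*(-10)*(8 + 5*(-10)))/(28 + 360) = (-2 + (⅖)*(-10)*(8 - 50))/388 = (-2 + (⅖)*(-10)*(-42))*(1/388) = (-2 + 168)*(1/388) = 166*(1/388) = 83/194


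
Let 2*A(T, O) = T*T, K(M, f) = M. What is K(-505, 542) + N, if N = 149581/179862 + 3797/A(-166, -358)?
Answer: -312179037037/619534659 ≈ -503.89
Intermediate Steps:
A(T, O) = T²/2 (A(T, O) = (T*T)/2 = T²/2)
N = 685965758/619534659 (N = 149581/179862 + 3797/(((½)*(-166)²)) = 149581*(1/179862) + 3797/(((½)*27556)) = 149581/179862 + 3797/13778 = 685965758/619534659 ≈ 1.1072)
K(-505, 542) + N = -505 + 685965758/619534659 = -312179037037/619534659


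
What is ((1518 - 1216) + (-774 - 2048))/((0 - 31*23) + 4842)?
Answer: -2520/4129 ≈ -0.61032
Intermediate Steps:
((1518 - 1216) + (-774 - 2048))/((0 - 31*23) + 4842) = (302 - 2822)/((0 - 713) + 4842) = -2520/(-713 + 4842) = -2520/4129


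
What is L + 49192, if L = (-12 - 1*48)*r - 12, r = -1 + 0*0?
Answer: 49240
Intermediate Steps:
r = -1 (r = -1 + 0 = -1)
L = 48 (L = (-12 - 1*48)*(-1) - 12 = (-12 - 48)*(-1) - 12 = -60*(-1) - 12 = 60 - 12 = 48)
L + 49192 = 48 + 49192 = 49240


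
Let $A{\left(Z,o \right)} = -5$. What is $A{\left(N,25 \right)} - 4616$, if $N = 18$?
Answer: $-4621$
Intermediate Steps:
$A{\left(N,25 \right)} - 4616 = -5 - 4616 = -4621$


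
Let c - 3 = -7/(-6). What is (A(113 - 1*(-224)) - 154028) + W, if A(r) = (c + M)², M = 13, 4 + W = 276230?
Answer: 4409737/36 ≈ 1.2249e+5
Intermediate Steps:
W = 276226 (W = -4 + 276230 = 276226)
c = 25/6 (c = 3 - 7/(-6) = 3 - 7*(-⅙) = 3 + 7/6 = 25/6 ≈ 4.1667)
A(r) = 10609/36 (A(r) = (25/6 + 13)² = (103/6)² = 10609/36)
(A(113 - 1*(-224)) - 154028) + W = (10609/36 - 154028) + 276226 = -5534399/36 + 276226 = 4409737/36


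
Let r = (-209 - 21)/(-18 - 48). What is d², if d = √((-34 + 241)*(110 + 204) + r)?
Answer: 2145049/33 ≈ 65002.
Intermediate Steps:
r = 115/33 (r = -230/(-66) = -230*(-1/66) = 115/33 ≈ 3.4848)
d = √70786617/33 (d = √((-34 + 241)*(110 + 204) + 115/33) = √(207*314 + 115/33) = √(64998 + 115/33) = √(2145049/33) = √70786617/33 ≈ 254.95)
d² = (√70786617/33)² = 2145049/33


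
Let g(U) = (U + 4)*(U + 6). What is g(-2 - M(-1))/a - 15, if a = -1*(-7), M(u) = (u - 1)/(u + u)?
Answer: -102/7 ≈ -14.571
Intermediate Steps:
M(u) = (-1 + u)/(2*u) (M(u) = (-1 + u)/((2*u)) = (-1 + u)*(1/(2*u)) = (-1 + u)/(2*u))
a = 7
g(U) = (4 + U)*(6 + U)
g(-2 - M(-1))/a - 15 = (24 + (-2 - (-1 - 1)/(2*(-1)))² + 10*(-2 - (-1 - 1)/(2*(-1))))/7 - 15 = (24 + (-2 - (-1)*(-2)/2)² + 10*(-2 - (-1)*(-2)/2))*(⅐) - 15 = (24 + (-2 - 1*1)² + 10*(-2 - 1*1))*(⅐) - 15 = (24 + (-2 - 1)² + 10*(-2 - 1))*(⅐) - 15 = (24 + (-3)² + 10*(-3))*(⅐) - 15 = (24 + 9 - 30)*(⅐) - 15 = 3*(⅐) - 15 = 3/7 - 15 = -102/7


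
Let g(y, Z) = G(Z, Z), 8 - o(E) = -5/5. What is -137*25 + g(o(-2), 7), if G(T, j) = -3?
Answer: -3428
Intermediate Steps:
o(E) = 9 (o(E) = 8 - (-5)/5 = 8 - 1*(-1) = 8 + 1 = 9)
g(y, Z) = -3
-137*25 + g(o(-2), 7) = -137*25 - 3 = -3425 - 3 = -3428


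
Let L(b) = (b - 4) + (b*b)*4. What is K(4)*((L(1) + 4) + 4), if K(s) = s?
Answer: 36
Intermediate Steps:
L(b) = -4 + b + 4*b² (L(b) = (-4 + b) + b²*4 = (-4 + b) + 4*b² = -4 + b + 4*b²)
K(4)*((L(1) + 4) + 4) = 4*(((-4 + 1 + 4*1²) + 4) + 4) = 4*(((-4 + 1 + 4*1) + 4) + 4) = 4*(((-4 + 1 + 4) + 4) + 4) = 4*((1 + 4) + 4) = 4*(5 + 4) = 4*9 = 36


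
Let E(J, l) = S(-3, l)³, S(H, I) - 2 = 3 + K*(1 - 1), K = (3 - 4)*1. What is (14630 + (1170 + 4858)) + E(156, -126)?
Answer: 20783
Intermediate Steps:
K = -1 (K = -1*1 = -1)
S(H, I) = 5 (S(H, I) = 2 + (3 - (1 - 1)) = 2 + (3 - 1*0) = 2 + (3 + 0) = 2 + 3 = 5)
E(J, l) = 125 (E(J, l) = 5³ = 125)
(14630 + (1170 + 4858)) + E(156, -126) = (14630 + (1170 + 4858)) + 125 = (14630 + 6028) + 125 = 20658 + 125 = 20783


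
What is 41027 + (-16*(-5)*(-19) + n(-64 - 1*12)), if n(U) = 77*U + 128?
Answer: 33783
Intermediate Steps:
n(U) = 128 + 77*U
41027 + (-16*(-5)*(-19) + n(-64 - 1*12)) = 41027 + (-16*(-5)*(-19) + (128 + 77*(-64 - 1*12))) = 41027 + (80*(-19) + (128 + 77*(-64 - 12))) = 41027 + (-1520 + (128 + 77*(-76))) = 41027 + (-1520 + (128 - 5852)) = 41027 + (-1520 - 5724) = 41027 - 7244 = 33783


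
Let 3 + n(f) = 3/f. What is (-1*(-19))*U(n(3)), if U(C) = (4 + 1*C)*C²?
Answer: 152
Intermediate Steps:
n(f) = -3 + 3/f
U(C) = C²*(4 + C) (U(C) = (4 + C)*C² = C²*(4 + C))
(-1*(-19))*U(n(3)) = (-1*(-19))*((-3 + 3/3)²*(4 + (-3 + 3/3))) = 19*((-3 + 3*(⅓))²*(4 + (-3 + 3*(⅓)))) = 19*((-3 + 1)²*(4 + (-3 + 1))) = 19*((-2)²*(4 - 2)) = 19*(4*2) = 19*8 = 152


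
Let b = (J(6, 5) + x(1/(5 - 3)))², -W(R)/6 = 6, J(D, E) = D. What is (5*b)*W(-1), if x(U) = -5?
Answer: -180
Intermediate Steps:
W(R) = -36 (W(R) = -6*6 = -36)
b = 1 (b = (6 - 5)² = 1² = 1)
(5*b)*W(-1) = (5*1)*(-36) = 5*(-36) = -180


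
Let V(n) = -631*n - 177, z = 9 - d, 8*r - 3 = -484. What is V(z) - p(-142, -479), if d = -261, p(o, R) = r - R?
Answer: -1367727/8 ≈ -1.7097e+5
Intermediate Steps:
r = -481/8 (r = 3/8 + (⅛)*(-484) = 3/8 - 121/2 = -481/8 ≈ -60.125)
p(o, R) = -481/8 - R
z = 270 (z = 9 - 1*(-261) = 9 + 261 = 270)
V(n) = -177 - 631*n
V(z) - p(-142, -479) = (-177 - 631*270) - (-481/8 - 1*(-479)) = (-177 - 170370) - (-481/8 + 479) = -170547 - 1*3351/8 = -170547 - 3351/8 = -1367727/8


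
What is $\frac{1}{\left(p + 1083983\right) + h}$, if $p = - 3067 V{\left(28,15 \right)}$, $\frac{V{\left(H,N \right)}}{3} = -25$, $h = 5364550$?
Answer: $\frac{1}{6678558} \approx 1.4973 \cdot 10^{-7}$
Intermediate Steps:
$V{\left(H,N \right)} = -75$ ($V{\left(H,N \right)} = 3 \left(-25\right) = -75$)
$p = 230025$ ($p = \left(-3067\right) \left(-75\right) = 230025$)
$\frac{1}{\left(p + 1083983\right) + h} = \frac{1}{\left(230025 + 1083983\right) + 5364550} = \frac{1}{1314008 + 5364550} = \frac{1}{6678558}$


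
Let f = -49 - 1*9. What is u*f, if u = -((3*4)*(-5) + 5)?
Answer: -3190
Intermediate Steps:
u = 55 (u = -(12*(-5) + 5) = -(-60 + 5) = -1*(-55) = 55)
f = -58 (f = -49 - 9 = -58)
u*f = 55*(-58) = -3190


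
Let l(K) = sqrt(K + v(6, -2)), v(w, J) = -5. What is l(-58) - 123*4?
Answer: -492 + 3*I*sqrt(7) ≈ -492.0 + 7.9373*I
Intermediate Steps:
l(K) = sqrt(-5 + K) (l(K) = sqrt(K - 5) = sqrt(-5 + K))
l(-58) - 123*4 = sqrt(-5 - 58) - 123*4 = sqrt(-63) - 492 = 3*I*sqrt(7) - 492 = -492 + 3*I*sqrt(7)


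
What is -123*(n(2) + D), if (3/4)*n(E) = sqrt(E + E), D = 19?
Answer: -2665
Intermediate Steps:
n(E) = 4*sqrt(2)*sqrt(E)/3 (n(E) = 4*sqrt(E + E)/3 = 4*sqrt(2*E)/3 = 4*(sqrt(2)*sqrt(E))/3 = 4*sqrt(2)*sqrt(E)/3)
-123*(n(2) + D) = -123*(4*sqrt(2)*sqrt(2)/3 + 19) = -123*(8/3 + 19) = -123*65/3 = -2665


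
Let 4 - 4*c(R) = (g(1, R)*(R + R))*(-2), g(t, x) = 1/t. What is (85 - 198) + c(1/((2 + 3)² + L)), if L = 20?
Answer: -5039/45 ≈ -111.98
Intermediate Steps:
c(R) = 1 + R (c(R) = 1 - (R + R)/1*(-2)/4 = 1 - 1*(2*R)*(-2)/4 = 1 - 2*R*(-2)/4 = 1 - (-1)*R = 1 + R)
(85 - 198) + c(1/((2 + 3)² + L)) = (85 - 198) + (1 + 1/((2 + 3)² + 20)) = -113 + (1 + 1/(5² + 20)) = -113 + (1 + 1/(25 + 20)) = -113 + (1 + 1/45) = -113 + 46/45 = -5039/45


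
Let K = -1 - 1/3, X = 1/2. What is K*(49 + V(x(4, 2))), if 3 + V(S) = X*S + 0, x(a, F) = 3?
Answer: -190/3 ≈ -63.333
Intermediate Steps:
X = ½ ≈ 0.50000
V(S) = -3 + S/2 (V(S) = -3 + (S/2 + 0) = -3 + S/2)
K = -4/3 (K = -1 + (⅓)*(-1) = -1 - ⅓ = -4/3 ≈ -1.3333)
K*(49 + V(x(4, 2))) = -4*(49 + (-3 + (½)*3))/3 = -4*(49 + (-3 + 3/2))/3 = -4*(49 - 3/2)/3 = -4/3*95/2 = -190/3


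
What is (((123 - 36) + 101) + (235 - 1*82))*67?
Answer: 22847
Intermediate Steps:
(((123 - 36) + 101) + (235 - 1*82))*67 = ((87 + 101) + (235 - 82))*67 = (188 + 153)*67 = 341*67 = 22847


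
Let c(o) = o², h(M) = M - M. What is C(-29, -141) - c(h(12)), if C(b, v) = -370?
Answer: -370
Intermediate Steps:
h(M) = 0
C(-29, -141) - c(h(12)) = -370 - 1*0² = -370 - 1*0 = -370 + 0 = -370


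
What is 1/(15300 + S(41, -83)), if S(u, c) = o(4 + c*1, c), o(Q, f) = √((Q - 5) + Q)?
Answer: 15300/234090163 - I*√163/234090163 ≈ 6.5359e-5 - 5.4539e-8*I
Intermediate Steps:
o(Q, f) = √(-5 + 2*Q) (o(Q, f) = √((-5 + Q) + Q) = √(-5 + 2*Q))
S(u, c) = √(3 + 2*c) (S(u, c) = √(-5 + 2*(4 + c*1)) = √(-5 + 2*(4 + c)) = √(-5 + (8 + 2*c)) = √(3 + 2*c))
1/(15300 + S(41, -83)) = 1/(15300 + √(3 + 2*(-83))) = 1/(15300 + √(3 - 166)) = 1/(15300 + √(-163)) = 1/(15300 + I*√163)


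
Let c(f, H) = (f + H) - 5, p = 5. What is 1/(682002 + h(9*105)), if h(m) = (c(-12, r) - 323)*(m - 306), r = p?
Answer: 1/467937 ≈ 2.1370e-6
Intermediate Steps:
r = 5
c(f, H) = -5 + H + f (c(f, H) = (H + f) - 5 = -5 + H + f)
h(m) = 102510 - 335*m (h(m) = ((-5 + 5 - 12) - 323)*(m - 306) = (-12 - 323)*(-306 + m) = -335*(-306 + m) = 102510 - 335*m)
1/(682002 + h(9*105)) = 1/(682002 + (102510 - 3015*105)) = 1/(682002 + (102510 - 335*945)) = 1/(682002 + (102510 - 316575)) = 1/(682002 - 214065) = 1/467937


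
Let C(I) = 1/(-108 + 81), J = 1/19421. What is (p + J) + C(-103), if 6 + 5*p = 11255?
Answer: 5898507413/2621835 ≈ 2249.8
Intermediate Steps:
p = 11249/5 (p = -6/5 + (1/5)*11255 = -6/5 + 2251 = 11249/5 ≈ 2249.8)
J = 1/19421 ≈ 5.1491e-5
C(I) = -1/27 (C(I) = 1/(-27) = -1/27)
(p + J) + C(-103) = (11249/5 + 1/19421) - 1/27 = 218466834/97105 - 1/27 = 5898507413/2621835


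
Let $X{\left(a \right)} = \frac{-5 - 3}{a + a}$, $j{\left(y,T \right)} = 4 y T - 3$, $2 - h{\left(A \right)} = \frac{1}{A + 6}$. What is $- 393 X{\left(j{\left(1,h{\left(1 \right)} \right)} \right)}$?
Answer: $\frac{11004}{31} \approx 354.97$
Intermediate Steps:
$h{\left(A \right)} = 2 - \frac{1}{6 + A}$ ($h{\left(A \right)} = 2 - \frac{1}{A + 6} = 2 - \frac{1}{6 + A}$)
$j{\left(y,T \right)} = -3 + 4 T y$ ($j{\left(y,T \right)} = 4 T y - 3 = -3 + 4 T y$)
$X{\left(a \right)} = - \frac{4}{a}$ ($X{\left(a \right)} = - \frac{8}{2 a} = - 8 \frac{1}{2 a} = - \frac{4}{a}$)
$- 393 X{\left(j{\left(1,h{\left(1 \right)} \right)} \right)} = - 393 \left(- \frac{4}{-3 + 4 \frac{11 + 2 \cdot 1}{6 + 1} \cdot 1}\right) = - 393 \left(- \frac{4}{-3 + 4 \frac{11 + 2}{7} \cdot 1}\right) = - 393 \left(- \frac{4}{-3 + 4 \cdot \frac{1}{7} \cdot 13 \cdot 1}\right) = - 393 \left(- \frac{4}{-3 + 4 \cdot \frac{13}{7} \cdot 1}\right) = - 393 \left(- \frac{4}{-3 + \frac{52}{7}}\right) = - 393 \left(- \frac{4}{\frac{31}{7}}\right) = - 393 \left(\left(-4\right) \frac{7}{31}\right) = \left(-393\right) \left(- \frac{28}{31}\right) = \frac{11004}{31}$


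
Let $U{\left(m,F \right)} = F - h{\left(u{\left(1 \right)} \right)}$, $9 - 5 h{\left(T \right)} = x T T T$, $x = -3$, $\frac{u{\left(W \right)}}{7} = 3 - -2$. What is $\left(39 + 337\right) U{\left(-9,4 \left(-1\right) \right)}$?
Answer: $- \frac{48373904}{5} \approx -9.6748 \cdot 10^{6}$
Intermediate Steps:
$u{\left(W \right)} = 35$ ($u{\left(W \right)} = 7 \left(3 - -2\right) = 7 \left(3 + 2\right) = 7 \cdot 5 = 35$)
$h{\left(T \right)} = \frac{9}{5} + \frac{3 T^{3}}{5}$ ($h{\left(T \right)} = \frac{9}{5} - \frac{- 3 T T T}{5} = \frac{9}{5} - \frac{- 3 T^{2} T}{5} = \frac{9}{5} - \frac{\left(-3\right) T^{3}}{5} = \frac{9}{5} + \frac{3 T^{3}}{5}$)
$U{\left(m,F \right)} = - \frac{128634}{5} + F$ ($U{\left(m,F \right)} = F - \left(\frac{9}{5} + \frac{3 \cdot 35^{3}}{5}\right) = F - \left(\frac{9}{5} + \frac{3}{5} \cdot 42875\right) = F - \left(\frac{9}{5} + 25725\right) = F - \frac{128634}{5} = - \frac{128634}{5} + F$)
$\left(39 + 337\right) U{\left(-9,4 \left(-1\right) \right)} = \left(39 + 337\right) \left(- \frac{128634}{5} + 4 \left(-1\right)\right) = 376 \left(- \frac{128634}{5} - 4\right) = 376 \left(- \frac{128654}{5}\right) = - \frac{48373904}{5}$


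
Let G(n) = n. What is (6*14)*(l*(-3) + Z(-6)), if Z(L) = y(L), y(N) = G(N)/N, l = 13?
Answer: -3192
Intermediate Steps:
y(N) = 1 (y(N) = N/N = 1)
Z(L) = 1
(6*14)*(l*(-3) + Z(-6)) = (6*14)*(13*(-3) + 1) = 84*(-39 + 1) = 84*(-38) = -3192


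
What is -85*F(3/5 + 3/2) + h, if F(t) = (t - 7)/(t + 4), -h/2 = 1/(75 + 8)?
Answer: 345573/5063 ≈ 68.255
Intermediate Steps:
h = -2/83 (h = -2/(75 + 8) = -2/83 ≈ -0.024096)
F(t) = (-7 + t)/(4 + t)
-85*F(3/5 + 3/2) + h = -85*(-7 + (3/5 + 3/2))/(4 + (3/5 + 3/2)) - 2/83 = -85*(-7 + (3*(⅕) + 3*(½)))/(4 + (3*(⅕) + 3*(½))) - 2/83 = -85*(-7 + (⅗ + 3/2))/(4 + (⅗ + 3/2)) - 2/83 = -85*(-7 + 21/10)/(4 + 21/10) - 2/83 = -85*(-49)/(61/10*10) - 2/83 = -850*(-49)/(61*10) - 2/83 = -85*(-49/61) - 2/83 = 4165/61 - 2/83 = 345573/5063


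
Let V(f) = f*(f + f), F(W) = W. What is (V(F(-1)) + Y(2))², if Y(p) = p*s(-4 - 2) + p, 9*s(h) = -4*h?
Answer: 784/9 ≈ 87.111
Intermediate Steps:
V(f) = 2*f² (V(f) = f*(2*f) = 2*f²)
s(h) = -4*h/9 (s(h) = (-4*h)/9 = -4*h/9)
Y(p) = 11*p/3 (Y(p) = p*(-4*(-4 - 2)/9) + p = p*(-4/9*(-6)) + p = p*(8/3) + p = 8*p/3 + p = 11*p/3)
(V(F(-1)) + Y(2))² = (2*(-1)² + (11/3)*2)² = (2*1 + 22/3)² = (2 + 22/3)² = (28/3)² = 784/9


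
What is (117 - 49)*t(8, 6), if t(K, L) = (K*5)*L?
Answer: 16320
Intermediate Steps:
t(K, L) = 5*K*L (t(K, L) = (5*K)*L = 5*K*L)
(117 - 49)*t(8, 6) = (117 - 49)*(5*8*6) = 68*240 = 16320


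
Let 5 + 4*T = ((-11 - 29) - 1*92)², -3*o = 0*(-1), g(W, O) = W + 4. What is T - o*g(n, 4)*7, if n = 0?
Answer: 17419/4 ≈ 4354.8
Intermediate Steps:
g(W, O) = 4 + W
o = 0 (o = -0*(-1) = -⅓*0 = 0)
T = 17419/4 (T = -5/4 + ((-11 - 29) - 1*92)²/4 = -5/4 + (-40 - 92)²/4 = -5/4 + (¼)*(-132)² = -5/4 + (¼)*17424 = -5/4 + 4356 = 17419/4 ≈ 4354.8)
T - o*g(n, 4)*7 = 17419/4 - 0*(4 + 0)*7 = 17419/4 - 0*4*7 = 17419/4 - 0*7 = 17419/4 - 1*0 = 17419/4 + 0 = 17419/4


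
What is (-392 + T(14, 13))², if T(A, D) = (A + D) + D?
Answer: 123904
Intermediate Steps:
T(A, D) = A + 2*D
(-392 + T(14, 13))² = (-392 + (14 + 2*13))² = (-392 + (14 + 26))² = (-392 + 40)² = (-352)² = 123904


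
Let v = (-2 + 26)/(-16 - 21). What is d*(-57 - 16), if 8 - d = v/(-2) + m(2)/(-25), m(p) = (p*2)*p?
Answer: -539908/925 ≈ -583.68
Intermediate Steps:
m(p) = 2*p² (m(p) = (2*p)*p = 2*p²)
v = -24/37 (v = 24/(-37) = 24*(-1/37) = -24/37 ≈ -0.64865)
d = 7396/925 (d = 8 - (-24/37/(-2) + (2*2²)/(-25)) = 8 - (-24/37*(-½) + (2*4)*(-1/25)) = 8 - (12/37 + 8*(-1/25)) = 8 - (12/37 - 8/25) = 8 - 1*4/925 = 8 - 4/925 = 7396/925 ≈ 7.9957)
d*(-57 - 16) = 7396*(-57 - 16)/925 = (7396/925)*(-73) = -539908/925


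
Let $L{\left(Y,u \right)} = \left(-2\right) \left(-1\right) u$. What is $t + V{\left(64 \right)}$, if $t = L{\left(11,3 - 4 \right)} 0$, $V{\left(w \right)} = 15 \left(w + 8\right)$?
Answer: $1080$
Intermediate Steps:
$V{\left(w \right)} = 120 + 15 w$ ($V{\left(w \right)} = 15 \left(8 + w\right) = 120 + 15 w$)
$L{\left(Y,u \right)} = 2 u$
$t = 0$ ($t = 2 \left(3 - 4\right) 0 = 2 \left(-1\right) 0 = \left(-2\right) 0 = 0$)
$t + V{\left(64 \right)} = 0 + \left(120 + 15 \cdot 64\right) = 0 + \left(120 + 960\right) = 0 + 1080 = 1080$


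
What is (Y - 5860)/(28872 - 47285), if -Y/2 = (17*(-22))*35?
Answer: -20320/18413 ≈ -1.1036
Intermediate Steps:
Y = 26180 (Y = -2*17*(-22)*35 = -(-748)*35 = -2*(-13090) = 26180)
(Y - 5860)/(28872 - 47285) = (26180 - 5860)/(28872 - 47285) = 20320/(-18413) = 20320*(-1/18413) = -20320/18413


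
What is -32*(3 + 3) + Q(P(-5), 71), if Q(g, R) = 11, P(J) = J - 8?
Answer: -181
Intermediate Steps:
P(J) = -8 + J
-32*(3 + 3) + Q(P(-5), 71) = -32*(3 + 3) + 11 = -32*6 + 11 = -192 + 11 = -181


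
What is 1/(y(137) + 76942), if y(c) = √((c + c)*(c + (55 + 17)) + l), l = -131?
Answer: 76942/5920014229 - √57135/5920014229 ≈ 1.2957e-5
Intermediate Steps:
y(c) = √(-131 + 2*c*(72 + c)) (y(c) = √((c + c)*(c + (55 + 17)) - 131) = √((2*c)*(c + 72) - 131) = √((2*c)*(72 + c) - 131) = √(2*c*(72 + c) - 131) = √(-131 + 2*c*(72 + c)))
1/(y(137) + 76942) = 1/(√(-131 + 2*137² + 144*137) + 76942) = 1/(√(-131 + 2*18769 + 19728) + 76942) = 1/(√(-131 + 37538 + 19728) + 76942) = 1/(√57135 + 76942) = 1/(76942 + √57135)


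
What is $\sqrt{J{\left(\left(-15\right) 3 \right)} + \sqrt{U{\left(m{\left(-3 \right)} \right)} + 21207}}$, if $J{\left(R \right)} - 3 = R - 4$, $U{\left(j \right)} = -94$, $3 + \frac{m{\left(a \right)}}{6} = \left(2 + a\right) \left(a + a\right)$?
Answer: $\sqrt{-46 + \sqrt{21113}} \approx 9.9651$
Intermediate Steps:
$m{\left(a \right)} = -18 + 12 a \left(2 + a\right)$ ($m{\left(a \right)} = -18 + 6 \left(2 + a\right) \left(a + a\right) = -18 + 6 \left(2 + a\right) 2 a = -18 + 6 \cdot 2 a \left(2 + a\right) = -18 + 12 a \left(2 + a\right)$)
$J{\left(R \right)} = -1 + R$ ($J{\left(R \right)} = 3 + \left(R - 4\right) = 3 + \left(-4 + R\right) = -1 + R$)
$\sqrt{J{\left(\left(-15\right) 3 \right)} + \sqrt{U{\left(m{\left(-3 \right)} \right)} + 21207}} = \sqrt{\left(-1 - 45\right) + \sqrt{-94 + 21207}} = \sqrt{\left(-1 - 45\right) + \sqrt{21113}} = \sqrt{-46 + \sqrt{21113}}$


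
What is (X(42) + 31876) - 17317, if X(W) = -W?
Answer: 14517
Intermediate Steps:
(X(42) + 31876) - 17317 = (-1*42 + 31876) - 17317 = (-42 + 31876) - 17317 = 31834 - 17317 = 14517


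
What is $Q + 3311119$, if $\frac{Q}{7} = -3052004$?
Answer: $-18052909$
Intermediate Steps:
$Q = -21364028$ ($Q = 7 \left(-3052004\right) = -21364028$)
$Q + 3311119 = -21364028 + 3311119 = -18052909$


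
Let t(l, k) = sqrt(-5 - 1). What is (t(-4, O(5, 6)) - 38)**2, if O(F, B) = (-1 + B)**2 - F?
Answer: (38 - I*sqrt(6))**2 ≈ 1438.0 - 186.16*I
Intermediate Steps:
t(l, k) = I*sqrt(6) (t(l, k) = sqrt(-6) = I*sqrt(6))
(t(-4, O(5, 6)) - 38)**2 = (I*sqrt(6) - 38)**2 = (-38 + I*sqrt(6))**2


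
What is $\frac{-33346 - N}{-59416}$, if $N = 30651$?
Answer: $\frac{63997}{59416} \approx 1.0771$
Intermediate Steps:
$\frac{-33346 - N}{-59416} = \frac{-33346 - 30651}{-59416} = \left(-33346 - 30651\right) \left(- \frac{1}{59416}\right) = \left(-63997\right) \left(- \frac{1}{59416}\right) = \frac{63997}{59416}$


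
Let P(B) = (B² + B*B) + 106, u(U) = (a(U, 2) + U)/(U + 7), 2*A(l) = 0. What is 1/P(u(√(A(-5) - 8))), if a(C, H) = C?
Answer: (-41*I + 28*√2)/(2*(-2141*I + 1484*√2)) ≈ 0.0095059 - 7.0487e-5*I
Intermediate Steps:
A(l) = 0 (A(l) = (½)*0 = 0)
u(U) = 2*U/(7 + U) (u(U) = (U + U)/(U + 7) = (2*U)/(7 + U) = 2*U/(7 + U))
P(B) = 106 + 2*B² (P(B) = (B² + B²) + 106 = 2*B² + 106 = 106 + 2*B²)
1/P(u(√(A(-5) - 8))) = 1/(106 + 2*(2*√(0 - 8)/(7 + √(0 - 8)))²) = 1/(106 + 2*(2*√(-8)/(7 + √(-8)))²) = 1/(106 + 2*(2*(2*I*√2)/(7 + 2*I*√2))²) = 1/(106 + 2*(4*I*√2/(7 + 2*I*√2))²) = 1/(106 + 2*(-32/(7 + 2*I*√2)²)) = 1/(106 - 64/(7 + 2*I*√2)²)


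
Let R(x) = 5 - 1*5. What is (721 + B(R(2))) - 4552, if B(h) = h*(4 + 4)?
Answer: -3831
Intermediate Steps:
R(x) = 0 (R(x) = 5 - 5 = 0)
B(h) = 8*h (B(h) = h*8 = 8*h)
(721 + B(R(2))) - 4552 = (721 + 8*0) - 4552 = (721 + 0) - 4552 = 721 - 4552 = -3831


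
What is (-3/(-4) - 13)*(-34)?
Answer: 833/2 ≈ 416.50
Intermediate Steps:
(-3/(-4) - 13)*(-34) = (-3*(-¼) - 13)*(-34) = (¾ - 13)*(-34) = -49/4*(-34) = 833/2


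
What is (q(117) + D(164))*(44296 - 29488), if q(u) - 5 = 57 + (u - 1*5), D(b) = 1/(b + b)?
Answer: 105642123/41 ≈ 2.5766e+6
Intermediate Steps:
D(b) = 1/(2*b)
q(u) = 57 + u (q(u) = 5 + (57 + (u - 1*5)) = 5 + (57 + (u - 5)) = 5 + (57 + (-5 + u)) = 5 + (52 + u) = 57 + u)
(q(117) + D(164))*(44296 - 29488) = ((57 + 117) + (½)/164)*(44296 - 29488) = (174 + (½)*(1/164))*14808 = (174 + 1/328)*14808 = (57073/328)*14808 = 105642123/41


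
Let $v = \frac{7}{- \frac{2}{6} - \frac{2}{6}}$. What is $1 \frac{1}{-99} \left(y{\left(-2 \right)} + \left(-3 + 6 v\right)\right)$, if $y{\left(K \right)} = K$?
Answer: $\frac{68}{99} \approx 0.68687$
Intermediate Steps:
$v = - \frac{21}{2}$ ($v = \frac{7}{\left(-2\right) \frac{1}{6} - \frac{1}{3}} = \frac{7}{- \frac{1}{3} - \frac{1}{3}} = \frac{7}{- \frac{2}{3}} = 7 \left(- \frac{3}{2}\right) = - \frac{21}{2} \approx -10.5$)
$1 \frac{1}{-99} \left(y{\left(-2 \right)} + \left(-3 + 6 v\right)\right) = 1 \frac{1}{-99} \left(-2 + \left(-3 + 6 \left(- \frac{21}{2}\right)\right)\right) = 1 \left(- \frac{1}{99}\right) \left(-2 - 66\right) = - \frac{-2 - 66}{99} = \left(- \frac{1}{99}\right) \left(-68\right) = \frac{68}{99}$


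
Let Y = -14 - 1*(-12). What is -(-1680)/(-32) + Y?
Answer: -109/2 ≈ -54.500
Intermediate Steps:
Y = -2 (Y = -14 + 12 = -2)
-(-1680)/(-32) + Y = -(-1680)/(-32) - 2 = -(-1680)*(-1)/32 - 2 = -40*21/16 - 2 = -105/2 - 2 = -109/2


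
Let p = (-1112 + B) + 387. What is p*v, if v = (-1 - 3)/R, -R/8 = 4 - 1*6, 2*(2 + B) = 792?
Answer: 331/4 ≈ 82.750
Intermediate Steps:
B = 394 (B = -2 + (½)*792 = -2 + 396 = 394)
R = 16 (R = -8*(4 - 1*6) = -8*(4 - 6) = -8*(-2) = 16)
p = -331 (p = (-1112 + 394) + 387 = -718 + 387 = -331)
v = -¼ (v = (-1 - 3)/16 = -4*1/16 = -¼ ≈ -0.25000)
p*v = -331*(-¼) = 331/4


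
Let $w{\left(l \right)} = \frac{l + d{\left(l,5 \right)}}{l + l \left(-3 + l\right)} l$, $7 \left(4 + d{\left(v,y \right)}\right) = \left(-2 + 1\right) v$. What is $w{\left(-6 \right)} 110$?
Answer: $\frac{880}{7} \approx 125.71$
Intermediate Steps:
$d{\left(v,y \right)} = -4 - \frac{v}{7}$ ($d{\left(v,y \right)} = -4 + \frac{\left(-2 + 1\right) v}{7} = -4 + \frac{\left(-1\right) v}{7} = -4 - \frac{v}{7}$)
$w{\left(l \right)} = \frac{l \left(-4 + \frac{6 l}{7}\right)}{l + l \left(-3 + l\right)}$ ($w{\left(l \right)} = \frac{l - \left(4 + \frac{l}{7}\right)}{l + l \left(-3 + l\right)} l = \frac{-4 + \frac{6 l}{7}}{l + l \left(-3 + l\right)} l = \frac{l \left(-4 + \frac{6 l}{7}\right)}{l + l \left(-3 + l\right)}$)
$w{\left(-6 \right)} 110 = \frac{2 \left(-14 + 3 \left(-6\right)\right)}{7 \left(-2 - 6\right)} 110 = \frac{2 \left(-14 - 18\right)}{7 \left(-8\right)} 110 = \frac{2}{7} \left(- \frac{1}{8}\right) \left(-32\right) 110 = \frac{8}{7} \cdot 110 = \frac{880}{7}$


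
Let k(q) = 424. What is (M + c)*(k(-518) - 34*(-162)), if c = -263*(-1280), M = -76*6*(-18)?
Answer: 2045638336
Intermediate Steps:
M = 8208 (M = -456*(-18) = 8208)
c = 336640
(M + c)*(k(-518) - 34*(-162)) = (8208 + 336640)*(424 - 34*(-162)) = 344848*(424 + 5508) = 344848*5932 = 2045638336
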